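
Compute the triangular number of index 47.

47·48/2 = 2256/2 = 1128.

1128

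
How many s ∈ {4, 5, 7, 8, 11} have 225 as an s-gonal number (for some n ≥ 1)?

2

s = 4: P(4, 15) = 225. ✓
s = 5: P(5, 12) = 210 and P(5, 13) = 247; 225 is not s-gonal.
s = 7: P(7, 9) = 189 and P(7, 10) = 235; 225 is not s-gonal.
s = 8: P(8, 9) = 225. ✓
s = 11: P(11, 7) = 196 and P(11, 8) = 260; 225 is not s-gonal.
Hits: s ∈ {4, 8} → 2.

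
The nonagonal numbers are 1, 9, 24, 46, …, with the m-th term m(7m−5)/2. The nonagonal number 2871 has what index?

29

Set n(7n−5)/2 = 2871, giving 7n² − 5n − 5742 = 0.
The discriminant is 25 + 56·2871 = 160801, and √160801 = 401.
So n = (5 + 401) / 14 = 406/14 = 29.
Check: 29·(7·29 − 5)/2 = 2871. ✓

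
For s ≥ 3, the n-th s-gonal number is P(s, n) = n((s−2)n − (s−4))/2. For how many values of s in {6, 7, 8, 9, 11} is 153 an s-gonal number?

s = 6: P(6, 9) = 153. ✓
s = 7: P(7, 8) = 148 and P(7, 9) = 189; 153 is not s-gonal.
s = 8: P(8, 7) = 133 and P(8, 8) = 176; 153 is not s-gonal.
s = 9: P(9, 6) = 111 and P(9, 7) = 154; 153 is not s-gonal.
s = 11: P(11, 6) = 141 and P(11, 7) = 196; 153 is not s-gonal.
Hits: s ∈ {6} → 1.

1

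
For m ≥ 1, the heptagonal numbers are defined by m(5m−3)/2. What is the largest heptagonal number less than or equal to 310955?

Solve n(5n−3)/2 ≤ 310955 for integer n.
n = 352 gives 309232 ≤ 310955, while n = 353 gives 310993 > 310955; so the answer is 309232.

309232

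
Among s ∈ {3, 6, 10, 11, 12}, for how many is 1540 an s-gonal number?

s = 3: P(3, 55) = 1540. ✓
s = 6: P(6, 28) = 1540. ✓
s = 10: P(10, 20) = 1540. ✓
s = 11: P(11, 18) = 1395 and P(11, 19) = 1558; 1540 is not s-gonal.
s = 12: P(12, 17) = 1377 and P(12, 18) = 1548; 1540 is not s-gonal.
Hits: s ∈ {3, 6, 10} → 3.

3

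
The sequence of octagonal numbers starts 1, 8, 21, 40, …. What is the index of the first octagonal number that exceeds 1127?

Solve n(3n−2) > 1127 for integer n.
The largest n with value ≤ 1127 is 19 (since 1045 ≤ 1127 < 1160), so the first above is n = 20, value 1160.

20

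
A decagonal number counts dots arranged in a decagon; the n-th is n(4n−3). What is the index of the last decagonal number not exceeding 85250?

Solve n(4n−3) ≤ 85250 for integer n.
n = 146 gives 84826 ≤ 85250, while n = 147 gives 85995 > 85250; so the answer is index 146.

146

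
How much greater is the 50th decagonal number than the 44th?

2238

50·(4·50 − 3) = 9850 and 44·(4·44 − 3) = 7612.
Difference: 9850 − 7612 = 2238.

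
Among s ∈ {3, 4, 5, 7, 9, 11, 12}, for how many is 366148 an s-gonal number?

1

s = 3: P(3, 855) = 365940 and P(3, 856) = 366796; 366148 is not s-gonal.
s = 4: P(4, 605) = 366025 and P(4, 606) = 367236; 366148 is not s-gonal.
s = 5: P(5, 494) = 365807 and P(5, 495) = 367290; 366148 is not s-gonal.
s = 7: P(7, 383) = 366148. ✓
s = 9: P(9, 323) = 364344 and P(9, 324) = 366606; 366148 is not s-gonal.
s = 11: P(11, 285) = 364515 and P(11, 286) = 367081; 366148 is not s-gonal.
s = 12: P(12, 271) = 366121 and P(12, 272) = 368832; 366148 is not s-gonal.
Hits: s ∈ {7} → 1.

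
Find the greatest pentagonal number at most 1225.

Solve n(3n−1)/2 ≤ 1225 for integer n.
n = 28 gives 1162 ≤ 1225, while n = 29 gives 1247 > 1225; so the answer is 1162.

1162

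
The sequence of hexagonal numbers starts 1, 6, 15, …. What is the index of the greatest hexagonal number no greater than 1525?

Solve n(2n−1) ≤ 1525 for integer n.
n = 27 gives 1431 ≤ 1525, while n = 28 gives 1540 > 1525; so the answer is index 27.

27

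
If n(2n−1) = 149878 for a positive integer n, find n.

274

Set n(2n−1) = 149878, giving 2n² − n − 149878 = 0.
The discriminant is 1 + 8·149878 = 1199025, and √1199025 = 1095.
So n = (1 + 1095) / 4 = 1096/4 = 274.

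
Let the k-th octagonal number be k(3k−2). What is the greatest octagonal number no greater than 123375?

123221

Solve n(3n−2) ≤ 123375 for integer n.
n = 203 gives 123221 ≤ 123375, while n = 204 gives 124440 > 123375; so the answer is 123221.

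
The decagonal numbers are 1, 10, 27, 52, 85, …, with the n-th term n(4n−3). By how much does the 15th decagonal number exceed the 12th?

15·(4·15 − 3) = 855 and 12·(4·12 − 3) = 540.
Difference: 855 − 540 = 315.

315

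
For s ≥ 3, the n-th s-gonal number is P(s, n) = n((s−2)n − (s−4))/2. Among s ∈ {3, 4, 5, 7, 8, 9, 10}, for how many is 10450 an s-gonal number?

1

s = 3: P(3, 144) = 10440 and P(3, 145) = 10585; 10450 is not s-gonal.
s = 4: P(4, 102) = 10404 and P(4, 103) = 10609; 10450 is not s-gonal.
s = 5: P(5, 83) = 10292 and P(5, 84) = 10542; 10450 is not s-gonal.
s = 7: P(7, 64) = 10144 and P(7, 65) = 10465; 10450 is not s-gonal.
s = 8: P(8, 59) = 10325 and P(8, 60) = 10680; 10450 is not s-gonal.
s = 9: P(9, 55) = 10450. ✓
s = 10: P(10, 51) = 10251 and P(10, 52) = 10660; 10450 is not s-gonal.
Hits: s ∈ {9} → 1.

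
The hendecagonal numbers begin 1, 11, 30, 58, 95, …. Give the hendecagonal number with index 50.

11075

The 50th hendecagonal number is n(9n−7)/2 with n = 50.
50·(9·50 − 7)/2 = 50·443/2 = 11075.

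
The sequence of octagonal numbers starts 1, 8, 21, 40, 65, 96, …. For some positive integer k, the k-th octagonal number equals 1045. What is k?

19

Set n(3n−2) = 1045, giving 3n² − 2n − 1045 = 0.
So n = (2 + 112) / 6 = 114/6 = 19.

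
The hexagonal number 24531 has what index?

111

Set n(2n−1) = 24531, giving 2n² − n − 24531 = 0.
The discriminant is 1 + 8·24531 = 196249, and √196249 = 443.
So n = (1 + 443) / 4 = 444/4 = 111.
Check: 111·(2·111 − 1) = 24531. ✓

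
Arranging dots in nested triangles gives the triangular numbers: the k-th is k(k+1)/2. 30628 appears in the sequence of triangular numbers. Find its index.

247

Set n(n+1)/2 = 30628, giving n² + n − 61256 = 0.
So n = (-1 + 495) / 2 = 494/2 = 247.
Check: 247·248/2 = 30628. ✓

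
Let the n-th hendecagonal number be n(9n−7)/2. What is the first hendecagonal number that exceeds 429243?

Solve n(9n−7)/2 > 429243 for integer n.
The largest n with value ≤ 429243 is 309 (since 428583 ≤ 429243 < 431365), so the first above is n = 310, value 431365.

431365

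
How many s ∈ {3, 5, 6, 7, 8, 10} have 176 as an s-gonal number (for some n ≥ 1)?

s = 3: P(3, 18) = 171 and P(3, 19) = 190; 176 is not s-gonal.
s = 5: P(5, 11) = 176. ✓
s = 6: P(6, 9) = 153 and P(6, 10) = 190; 176 is not s-gonal.
s = 7: P(7, 8) = 148 and P(7, 9) = 189; 176 is not s-gonal.
s = 8: P(8, 8) = 176. ✓
s = 10: P(10, 7) = 175 and P(10, 8) = 232; 176 is not s-gonal.
Hits: s ∈ {5, 8} → 2.

2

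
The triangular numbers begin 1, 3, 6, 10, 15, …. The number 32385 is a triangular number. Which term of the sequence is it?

254

Set n(n+1)/2 = 32385, giving n² + n − 64770 = 0.
The discriminant is 1 + 8·32385 = 259081, and √259081 = 509.
So n = (-1 + 509) / 2 = 508/2 = 254.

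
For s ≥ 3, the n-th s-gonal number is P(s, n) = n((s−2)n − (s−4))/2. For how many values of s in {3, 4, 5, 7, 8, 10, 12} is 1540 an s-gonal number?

2

s = 3: P(3, 55) = 1540. ✓
s = 4: P(4, 39) = 1521 and P(4, 40) = 1600; 1540 is not s-gonal.
s = 5: P(5, 32) = 1520 and P(5, 33) = 1617; 1540 is not s-gonal.
s = 7: P(7, 25) = 1525 and P(7, 26) = 1651; 1540 is not s-gonal.
s = 8: P(8, 22) = 1408 and P(8, 23) = 1541; 1540 is not s-gonal.
s = 10: P(10, 20) = 1540. ✓
s = 12: P(12, 17) = 1377 and P(12, 18) = 1548; 1540 is not s-gonal.
Hits: s ∈ {3, 10} → 2.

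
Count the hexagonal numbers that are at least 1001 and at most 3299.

The n-th hexagonal number is n(2n−1).
Smallest index with value ≥ 1001: n = 23 (giving 1035).
Largest index with value ≤ 3299: n = 40 (giving 3160).
Indices 23 through 40: 18 terms.

18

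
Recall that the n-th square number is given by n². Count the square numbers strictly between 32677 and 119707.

165

The n-th square number is n².
Smallest index with value > 32677: n = 181 (giving 32761).
Largest index with value < 119707: n = 345 (giving 119025).
Indices 181 through 345: 165 terms.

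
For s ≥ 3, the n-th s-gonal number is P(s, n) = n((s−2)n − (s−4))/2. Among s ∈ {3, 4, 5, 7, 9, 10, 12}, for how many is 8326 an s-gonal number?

s = 3: P(3, 128) = 8256 and P(3, 129) = 8385; 8326 is not s-gonal.
s = 4: P(4, 91) = 8281 and P(4, 92) = 8464; 8326 is not s-gonal.
s = 5: P(5, 74) = 8177 and P(5, 75) = 8400; 8326 is not s-gonal.
s = 7: P(7, 58) = 8323 and P(7, 59) = 8614; 8326 is not s-gonal.
s = 9: P(9, 49) = 8281 and P(9, 50) = 8625; 8326 is not s-gonal.
s = 10: P(10, 46) = 8326. ✓
s = 12: P(12, 41) = 8241 and P(12, 42) = 8652; 8326 is not s-gonal.
Hits: s ∈ {10} → 1.

1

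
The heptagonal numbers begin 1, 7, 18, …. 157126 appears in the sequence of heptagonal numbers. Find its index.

Set n(5n−3)/2 = 157126, giving 5n² − 3n − 314252 = 0.
The discriminant is 9 + 40·157126 = 6285049, and √6285049 = 2507.
So n = (3 + 2507) / 10 = 2510/10 = 251.

251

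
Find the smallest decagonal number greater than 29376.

30015

Solve n(4n−3) > 29376 for integer n.
The largest n with value ≤ 29376 is 86 (since 29326 ≤ 29376 < 30015), so the first above is n = 87, value 30015.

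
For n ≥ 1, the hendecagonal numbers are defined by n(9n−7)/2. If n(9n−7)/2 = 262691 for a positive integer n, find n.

Set n(9n−7)/2 = 262691, giving 9n² − 7n − 525382 = 0.
The discriminant is 49 + 72·262691 = 18913801, and √18913801 = 4349.
So n = (7 + 4349) / 18 = 4356/18 = 242.

242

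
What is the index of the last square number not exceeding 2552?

50

Solve n² ≤ 2552 for integer n.
n = 50 gives 2500 ≤ 2552, while n = 51 gives 2601 > 2552; so the answer is index 50.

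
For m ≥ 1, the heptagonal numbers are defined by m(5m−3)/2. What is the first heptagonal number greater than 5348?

5452

Solve n(5n−3)/2 > 5348 for integer n.
The largest n with value ≤ 5348 is 46 (since 5221 ≤ 5348 < 5452), so the first above is n = 47, value 5452.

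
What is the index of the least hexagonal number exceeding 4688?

Solve n(2n−1) > 4688 for integer n.
The largest n with value ≤ 4688 is 48 (since 4560 ≤ 4688 < 4753), so the first above is n = 49, value 4753.

49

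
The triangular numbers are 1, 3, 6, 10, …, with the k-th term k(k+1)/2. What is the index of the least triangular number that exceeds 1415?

Solve n(n+1)/2 > 1415 for integer n.
The largest n with value ≤ 1415 is 52 (since 1378 ≤ 1415 < 1431), so the first above is n = 53, value 1431.

53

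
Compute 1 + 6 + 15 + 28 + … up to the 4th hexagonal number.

50

Σ i(2i−1) = 2Σi² − Σi over i = 1..4.
Σi = 10 and Σi² = 30.
2·30 − 1·10 = 50.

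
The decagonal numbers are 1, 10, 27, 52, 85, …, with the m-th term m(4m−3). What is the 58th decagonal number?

The 58th decagonal number is n(4n−3) with n = 58.
58·(4·58 − 3) = 58·229 = 13282.

13282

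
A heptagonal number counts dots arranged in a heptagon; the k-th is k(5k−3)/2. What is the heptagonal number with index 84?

84·(5·84 − 3)/2 = 84·417/2 = 17514.

17514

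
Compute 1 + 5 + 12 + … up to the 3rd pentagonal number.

Σ i(3i−1)/2 = (3Σi² − Σi) / 2 over i = 1..3.
Σi = 6 and Σi² = 14.
(3·14 − 1·6) / 2 = 36/2 = 18.

18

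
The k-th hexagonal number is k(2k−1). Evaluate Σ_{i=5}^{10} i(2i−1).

Σ i(2i−1) = 2Σi² − Σi over i = 5..10.
Σi = 55 − 10 = 45 and Σi² = 385 − 30 = 355.
2·355 − 1·45 = 665.

665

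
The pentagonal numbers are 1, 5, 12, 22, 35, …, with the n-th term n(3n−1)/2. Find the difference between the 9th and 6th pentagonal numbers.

66

9·(3·9 − 1)/2 = 117 and 6·(3·6 − 1)/2 = 51.
Difference: 117 − 51 = 66.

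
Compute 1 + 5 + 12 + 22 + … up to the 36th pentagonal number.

Σ i(3i−1)/2 = (3Σi² − Σi) / 2 over i = 1..36.
Σi = 666 and Σi² = 16206.
(3·16206 − 1·666) / 2 = 47952/2 = 23976.

23976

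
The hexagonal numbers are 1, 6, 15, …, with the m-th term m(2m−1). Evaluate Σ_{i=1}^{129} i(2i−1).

1439425

Σ i(2i−1) = 2Σi² − Σi over i = 1..129.
Σi = 8385 and Σi² = 723905.
2·723905 − 1·8385 = 1439425.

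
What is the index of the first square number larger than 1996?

Solve n² > 1996 for integer n.
The largest n with value ≤ 1996 is 44 (since 1936 ≤ 1996 < 2025), so the first above is n = 45, value 2025.

45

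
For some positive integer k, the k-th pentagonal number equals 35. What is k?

Set n(3n−1)/2 = 35, giving 3n² − n − 70 = 0.
The discriminant is 1 + 24·35 = 841, and √841 = 29.
So n = (1 + 29) / 6 = 30/6 = 5.

5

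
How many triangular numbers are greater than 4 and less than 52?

The n-th triangular number is n(n+1)/2.
Smallest index with value > 4: n = 3 (giving 6).
Largest index with value < 52: n = 9 (giving 45).
Indices 3 through 9: 7 terms.

7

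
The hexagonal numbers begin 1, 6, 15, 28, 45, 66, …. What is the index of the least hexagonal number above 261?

12

Solve n(2n−1) > 261 for integer n.
The largest n with value ≤ 261 is 11 (since 231 ≤ 261 < 276), so the first above is n = 12, value 276.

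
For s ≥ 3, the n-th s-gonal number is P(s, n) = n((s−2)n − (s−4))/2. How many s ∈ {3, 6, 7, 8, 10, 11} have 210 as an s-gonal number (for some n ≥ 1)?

1

s = 3: P(3, 20) = 210. ✓
s = 6: P(6, 10) = 190 and P(6, 11) = 231; 210 is not s-gonal.
s = 7: P(7, 9) = 189 and P(7, 10) = 235; 210 is not s-gonal.
s = 8: P(8, 8) = 176 and P(8, 9) = 225; 210 is not s-gonal.
s = 10: P(10, 7) = 175 and P(10, 8) = 232; 210 is not s-gonal.
s = 11: P(11, 7) = 196 and P(11, 8) = 260; 210 is not s-gonal.
Hits: s ∈ {3} → 1.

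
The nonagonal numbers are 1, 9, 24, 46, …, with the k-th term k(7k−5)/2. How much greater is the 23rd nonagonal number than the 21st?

303

23·(7·23 − 5)/2 = 1794 and 21·(7·21 − 5)/2 = 1491.
Difference: 1794 − 1491 = 303.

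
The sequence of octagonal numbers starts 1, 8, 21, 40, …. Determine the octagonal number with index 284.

241400

The 284th octagonal number is n(3n−2) with n = 284.
284·(3·284 − 2) = 284·850 = 241400.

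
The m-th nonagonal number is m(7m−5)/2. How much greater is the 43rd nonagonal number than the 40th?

43·(7·43 − 5)/2 = 6364 and 40·(7·40 − 5)/2 = 5500.
Difference: 6364 − 5500 = 864.

864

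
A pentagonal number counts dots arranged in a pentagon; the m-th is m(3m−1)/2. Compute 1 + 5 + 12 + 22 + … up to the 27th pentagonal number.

Σ i(3i−1)/2 = (3Σi² − Σi) / 2 over i = 1..27.
Σi = 378 and Σi² = 6930.
(3·6930 − 1·378) / 2 = 20412/2 = 10206.

10206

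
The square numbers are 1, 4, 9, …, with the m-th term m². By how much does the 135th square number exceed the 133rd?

536

135² = 18225 and 133² = 17689.
Difference: 18225 − 17689 = 536.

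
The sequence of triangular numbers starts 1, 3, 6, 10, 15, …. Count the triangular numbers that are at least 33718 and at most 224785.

411

The n-th triangular number is n(n+1)/2.
Smallest index with value ≥ 33718: n = 260 (giving 33930).
Largest index with value ≤ 224785: n = 670 (giving 224785).
Indices 260 through 670: 411 terms.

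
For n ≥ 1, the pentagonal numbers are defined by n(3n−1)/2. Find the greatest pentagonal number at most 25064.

Solve n(3n−1)/2 ≤ 25064 for integer n.
n = 129 gives 24897 ≤ 25064, while n = 130 gives 25285 > 25064; so the answer is 24897.

24897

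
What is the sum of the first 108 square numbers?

Σ_{i=1}^{108} i² = 108·109·217/6 = 425754.

425754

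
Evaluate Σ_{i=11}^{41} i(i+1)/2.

12121

Σ i(i+1)/2 = (Σi² + Σi) / 2 over i = 11..41.
Σi = 861 − 55 = 806 and Σi² = 23821 − 385 = 23436.
(1·23436 + 1·806) / 2 = 24242/2 = 12121.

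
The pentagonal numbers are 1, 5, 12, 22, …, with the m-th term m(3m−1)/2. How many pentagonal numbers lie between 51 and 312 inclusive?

9

The n-th pentagonal number is n(3n−1)/2.
Smallest index with value ≥ 51: n = 6 (giving 51).
Largest index with value ≤ 312: n = 14 (giving 287).
Indices 6 through 14: 9 terms.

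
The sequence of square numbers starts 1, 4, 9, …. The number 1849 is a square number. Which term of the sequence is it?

43

We need n² = 1849, so n = √1849 = 43.
Check: 43² = 1849. ✓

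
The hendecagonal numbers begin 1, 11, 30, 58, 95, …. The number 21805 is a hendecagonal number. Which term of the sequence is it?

70

Set n(9n−7)/2 = 21805, giving 9n² − 7n − 43610 = 0.
The discriminant is 49 + 72·21805 = 1570009, and √1570009 = 1253.
So n = (7 + 1253) / 18 = 1260/18 = 70.
Check: 70·(9·70 − 7)/2 = 21805. ✓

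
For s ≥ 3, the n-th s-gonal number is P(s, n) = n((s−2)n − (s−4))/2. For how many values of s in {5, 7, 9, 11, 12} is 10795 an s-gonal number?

s = 5: P(5, 85) = 10795. ✓
s = 7: P(7, 66) = 10791 and P(7, 67) = 11122; 10795 is not s-gonal.
s = 9: P(9, 55) = 10450 and P(9, 56) = 10836; 10795 is not s-gonal.
s = 11: P(11, 49) = 10633 and P(11, 50) = 11075; 10795 is not s-gonal.
s = 12: P(12, 46) = 10396 and P(12, 47) = 10857; 10795 is not s-gonal.
Hits: s ∈ {5} → 1.

1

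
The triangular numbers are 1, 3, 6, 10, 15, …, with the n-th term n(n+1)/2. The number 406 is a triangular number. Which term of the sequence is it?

Set n(n+1)/2 = 406, giving n² + n − 812 = 0.
The discriminant is 1 + 8·406 = 3249, and √3249 = 57.
So n = (-1 + 57) / 2 = 56/2 = 28.

28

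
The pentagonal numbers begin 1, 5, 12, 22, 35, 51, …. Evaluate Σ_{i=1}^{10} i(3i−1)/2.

550

Σ i(3i−1)/2 = (3Σi² − Σi) / 2 over i = 1..10.
Σi = 55 and Σi² = 385.
(3·385 − 1·55) / 2 = 1100/2 = 550.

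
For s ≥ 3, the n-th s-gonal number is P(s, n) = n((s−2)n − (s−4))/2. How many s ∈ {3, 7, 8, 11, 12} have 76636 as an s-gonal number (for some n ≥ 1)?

1

s = 3: P(3, 391) = 76636. ✓
s = 7: P(7, 175) = 76300 and P(7, 176) = 77176; 76636 is not s-gonal.
s = 8: P(8, 160) = 76480 and P(8, 161) = 77441; 76636 is not s-gonal.
s = 11: P(11, 130) = 75595 and P(11, 131) = 76766; 76636 is not s-gonal.
s = 12: P(12, 124) = 76384 and P(12, 125) = 77625; 76636 is not s-gonal.
Hits: s ∈ {3} → 1.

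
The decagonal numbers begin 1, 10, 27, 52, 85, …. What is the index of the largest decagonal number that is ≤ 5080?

36

Solve n(4n−3) ≤ 5080 for integer n.
n = 36 gives 5076 ≤ 5080, while n = 37 gives 5365 > 5080; so the answer is index 36.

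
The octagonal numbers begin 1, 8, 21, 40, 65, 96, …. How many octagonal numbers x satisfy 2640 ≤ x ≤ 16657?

The n-th octagonal number is n(3n−2).
Smallest index with value ≥ 2640: n = 30 (giving 2640).
Largest index with value ≤ 16657: n = 74 (giving 16280).
Indices 30 through 74: 45 terms.

45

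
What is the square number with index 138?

The 138th square number is n² with n = 138.
138² = 19044.

19044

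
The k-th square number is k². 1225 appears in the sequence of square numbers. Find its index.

We need n² = 1225, so n = √1225 = 35.
Check: 35² = 1225. ✓

35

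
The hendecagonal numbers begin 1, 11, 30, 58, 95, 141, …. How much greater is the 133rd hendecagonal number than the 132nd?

1189

Consecutive hendecagonal numbers differ by 9n − 8: here 9·133 − 8 = 1189.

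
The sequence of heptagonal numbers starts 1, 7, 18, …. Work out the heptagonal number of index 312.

242892

312·(5·312 − 3)/2 = 312·1557/2 = 242892.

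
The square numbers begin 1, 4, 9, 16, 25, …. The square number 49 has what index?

We need n² = 49, so n = √49 = 7.
Check: 7² = 49. ✓

7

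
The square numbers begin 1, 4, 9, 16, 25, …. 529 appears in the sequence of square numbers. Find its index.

We need n² = 529, so n = √529 = 23.
Check: 23² = 529. ✓

23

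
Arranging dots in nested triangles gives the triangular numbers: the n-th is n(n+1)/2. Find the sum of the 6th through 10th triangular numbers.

Σ i(i+1)/2 = (Σi² + Σi) / 2 over i = 6..10.
Σi = 55 − 15 = 40 and Σi² = 385 − 55 = 330.
(1·330 + 1·40) / 2 = 370/2 = 185.

185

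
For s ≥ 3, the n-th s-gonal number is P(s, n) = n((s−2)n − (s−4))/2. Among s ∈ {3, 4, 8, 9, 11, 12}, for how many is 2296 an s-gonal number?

1

s = 3: P(3, 67) = 2278 and P(3, 68) = 2346; 2296 is not s-gonal.
s = 4: P(4, 47) = 2209 and P(4, 48) = 2304; 2296 is not s-gonal.
s = 8: P(8, 28) = 2296. ✓
s = 9: P(9, 25) = 2125 and P(9, 26) = 2301; 2296 is not s-gonal.
s = 11: P(11, 22) = 2101 and P(11, 23) = 2300; 2296 is not s-gonal.
s = 12: P(12, 21) = 2121 and P(12, 22) = 2332; 2296 is not s-gonal.
Hits: s ∈ {8} → 1.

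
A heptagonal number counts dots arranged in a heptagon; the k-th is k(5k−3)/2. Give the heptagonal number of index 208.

The 208th heptagonal number is n(5n−3)/2 with n = 208.
208·(5·208 − 3)/2 = 208·1037/2 = 107848.

107848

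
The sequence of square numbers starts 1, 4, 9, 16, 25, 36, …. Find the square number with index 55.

The 55th square number is n² with n = 55.
55² = 3025.

3025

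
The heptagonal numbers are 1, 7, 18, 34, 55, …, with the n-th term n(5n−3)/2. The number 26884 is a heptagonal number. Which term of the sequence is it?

104

Set n(5n−3)/2 = 26884, giving 5n² − 3n − 53768 = 0.
The discriminant is 9 + 40·26884 = 1075369, and √1075369 = 1037.
So n = (3 + 1037) / 10 = 1040/10 = 104.
Check: 104·(5·104 − 3)/2 = 26884. ✓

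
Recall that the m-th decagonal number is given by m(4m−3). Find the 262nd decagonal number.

273790

The 262nd decagonal number is n(4n−3) with n = 262.
262·(4·262 − 3) = 262·1045 = 273790.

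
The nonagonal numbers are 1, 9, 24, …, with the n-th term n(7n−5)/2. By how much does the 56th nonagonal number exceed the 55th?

386

Consecutive nonagonal numbers differ by 7n − 6: here 7·56 − 6 = 386.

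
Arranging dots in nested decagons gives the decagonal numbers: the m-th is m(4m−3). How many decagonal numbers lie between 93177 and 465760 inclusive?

189

The n-th decagonal number is n(4n−3).
Smallest index with value ≥ 93177: n = 153 (giving 93177).
Largest index with value ≤ 465760: n = 341 (giving 464101).
Indices 153 through 341: 189 terms.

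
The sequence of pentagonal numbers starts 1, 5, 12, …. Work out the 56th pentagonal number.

The 56th pentagonal number is n(3n−1)/2 with n = 56.
56·(3·56 − 1)/2 = 56·167/2 = 4676.

4676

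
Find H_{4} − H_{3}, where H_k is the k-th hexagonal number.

Consecutive hexagonal numbers differ by 4n − 3: here 4·4 − 3 = 13.

13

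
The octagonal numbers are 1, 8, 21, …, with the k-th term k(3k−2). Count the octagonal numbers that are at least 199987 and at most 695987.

223

The n-th octagonal number is n(3n−2).
Smallest index with value ≥ 199987: n = 259 (giving 200725).
Largest index with value ≤ 695987: n = 481 (giving 693121).
Indices 259 through 481: 223 terms.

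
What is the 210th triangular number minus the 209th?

210

Consecutive triangular numbers differ by n: T_{210} − T_{209} = 210.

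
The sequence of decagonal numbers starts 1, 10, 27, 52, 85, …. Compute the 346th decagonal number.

The 346th decagonal number is n(4n−3) with n = 346.
346·(4·346 − 3) = 346·1381 = 477826.

477826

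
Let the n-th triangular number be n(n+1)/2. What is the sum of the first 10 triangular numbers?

220

Σ i(i+1)/2 = (Σi² + Σi) / 2 over i = 1..10.
Σi = 55 and Σi² = 385.
(1·385 + 1·55) / 2 = 440/2 = 220.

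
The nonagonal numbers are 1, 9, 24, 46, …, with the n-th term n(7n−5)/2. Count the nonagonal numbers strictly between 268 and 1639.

12

The n-th nonagonal number is n(7n−5)/2.
Smallest index with value > 268: n = 10 (giving 325).
Largest index with value < 1639: n = 21 (giving 1491).
Indices 10 through 21: 12 terms.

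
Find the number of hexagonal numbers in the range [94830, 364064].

209

The n-th hexagonal number is n(2n−1).
Smallest index with value ≥ 94830: n = 218 (giving 94830).
Largest index with value ≤ 364064: n = 426 (giving 362526).
Indices 218 through 426: 209 terms.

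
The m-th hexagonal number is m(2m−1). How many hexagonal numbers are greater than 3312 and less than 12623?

39

The n-th hexagonal number is n(2n−1).
Smallest index with value > 3312: n = 41 (giving 3321).
Largest index with value < 12623: n = 79 (giving 12403).
Indices 41 through 79: 39 terms.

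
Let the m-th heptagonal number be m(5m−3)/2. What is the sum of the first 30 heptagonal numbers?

22940

Σ i(5i−3)/2 = (5Σi² − 3Σi) / 2 over i = 1..30.
Σi = 465 and Σi² = 9455.
(5·9455 − 3·465) / 2 = 45880/2 = 22940.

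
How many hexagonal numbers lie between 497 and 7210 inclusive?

The n-th hexagonal number is n(2n−1).
Smallest index with value ≥ 497: n = 17 (giving 561).
Largest index with value ≤ 7210: n = 60 (giving 7140).
Indices 17 through 60: 44 terms.

44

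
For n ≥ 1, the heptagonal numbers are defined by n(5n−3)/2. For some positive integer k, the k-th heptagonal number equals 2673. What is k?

Set n(5n−3)/2 = 2673, giving 5n² − 3n − 5346 = 0.
The discriminant is 9 + 40·2673 = 106929, and √106929 = 327.
So n = (3 + 327) / 10 = 330/10 = 33.
Check: 33·(5·33 − 3)/2 = 2673. ✓

33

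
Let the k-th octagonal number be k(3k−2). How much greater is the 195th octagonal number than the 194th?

1165

Consecutive octagonal numbers differ by 6n − 5: here 6·195 − 5 = 1165.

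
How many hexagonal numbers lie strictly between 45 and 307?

7

The n-th hexagonal number is n(2n−1).
Smallest index with value > 45: n = 6 (giving 66).
Largest index with value < 307: n = 12 (giving 276).
Indices 6 through 12: 7 terms.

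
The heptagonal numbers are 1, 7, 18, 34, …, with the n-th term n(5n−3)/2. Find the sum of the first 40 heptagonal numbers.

Σ i(5i−3)/2 = (5Σi² − 3Σi) / 2 over i = 1..40.
Σi = 820 and Σi² = 22140.
(5·22140 − 3·820) / 2 = 108240/2 = 54120.

54120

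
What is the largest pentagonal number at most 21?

Solve n(3n−1)/2 ≤ 21 for integer n.
n = 3 gives 12 ≤ 21, while n = 4 gives 22 > 21; so the answer is 12.

12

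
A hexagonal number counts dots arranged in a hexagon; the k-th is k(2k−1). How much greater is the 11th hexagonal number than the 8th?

11·(2·11 − 1) = 231 and 8·(2·8 − 1) = 120.
Difference: 231 − 120 = 111.

111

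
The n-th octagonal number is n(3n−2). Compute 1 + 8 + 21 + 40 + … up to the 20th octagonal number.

8190

Σ i(3i−2) = 3Σi² − 2Σi over i = 1..20.
Σi = 210 and Σi² = 2870.
3·2870 − 2·210 = 8190.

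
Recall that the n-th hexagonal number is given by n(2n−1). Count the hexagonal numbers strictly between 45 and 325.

The n-th hexagonal number is n(2n−1).
Smallest index with value > 45: n = 6 (giving 66).
Largest index with value < 325: n = 12 (giving 276).
Indices 6 through 12: 7 terms.

7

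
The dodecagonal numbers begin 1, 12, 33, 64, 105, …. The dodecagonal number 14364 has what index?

54

Set n(5n−4) = 14364, giving 5n² − 4n − 14364 = 0.
The discriminant is 16 + 20·14364 = 287296, and √287296 = 536.
So n = (4 + 536) / 10 = 540/10 = 54.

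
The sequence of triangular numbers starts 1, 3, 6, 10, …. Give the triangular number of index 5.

The 5th triangular number is n(n+1)/2 with n = 5.
5·6/2 = 30/2 = 15.

15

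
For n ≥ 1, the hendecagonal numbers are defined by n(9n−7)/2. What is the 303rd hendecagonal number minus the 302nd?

Consecutive hendecagonal numbers differ by 9n − 8: here 9·303 − 8 = 2719.

2719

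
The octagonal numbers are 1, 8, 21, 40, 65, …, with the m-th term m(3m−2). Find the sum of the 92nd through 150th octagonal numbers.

2628509

Σ i(3i−2) = 3Σi² − 2Σi over i = 92..150.
Σi = 11325 − 4186 = 7139 and Σi² = 1136275 − 255346 = 880929.
3·880929 − 2·7139 = 2628509.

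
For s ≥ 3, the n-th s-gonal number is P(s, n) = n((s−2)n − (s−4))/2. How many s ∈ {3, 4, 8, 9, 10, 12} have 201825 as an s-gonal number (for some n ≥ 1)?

1

s = 3: P(3, 634) = 201295 and P(3, 635) = 201930; 201825 is not s-gonal.
s = 4: P(4, 449) = 201601 and P(4, 450) = 202500; 201825 is not s-gonal.
s = 8: P(8, 259) = 200725 and P(8, 260) = 202280; 201825 is not s-gonal.
s = 9: P(9, 240) = 201000 and P(9, 241) = 202681; 201825 is not s-gonal.
s = 10: P(10, 225) = 201825. ✓
s = 12: P(12, 201) = 201201 and P(12, 202) = 203212; 201825 is not s-gonal.
Hits: s ∈ {10} → 1.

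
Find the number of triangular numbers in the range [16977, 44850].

116

The n-th triangular number is n(n+1)/2.
Smallest index with value ≥ 16977: n = 184 (giving 17020).
Largest index with value ≤ 44850: n = 299 (giving 44850).
Indices 184 through 299: 116 terms.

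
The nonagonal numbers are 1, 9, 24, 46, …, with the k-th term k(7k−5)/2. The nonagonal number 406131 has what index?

341

Set n(7n−5)/2 = 406131, giving 7n² − 5n − 812262 = 0.
The discriminant is 25 + 56·406131 = 22743361, and √22743361 = 4769.
So n = (5 + 4769) / 14 = 4774/14 = 341.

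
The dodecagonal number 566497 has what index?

Set n(5n−4) = 566497, giving 5n² − 4n − 566497 = 0.
So n = (4 + 3366) / 10 = 3370/10 = 337.
Check: 337·(5·337 − 4) = 566497. ✓

337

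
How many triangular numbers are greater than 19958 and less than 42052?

90

The n-th triangular number is n(n+1)/2.
Smallest index with value > 19958: n = 200 (giving 20100).
Largest index with value < 42052: n = 289 (giving 41905).
Indices 200 through 289: 90 terms.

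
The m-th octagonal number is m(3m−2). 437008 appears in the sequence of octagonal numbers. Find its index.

Set n(3n−2) = 437008, giving 3n² − 2n − 437008 = 0.
So n = (2 + 2290) / 6 = 2292/6 = 382.

382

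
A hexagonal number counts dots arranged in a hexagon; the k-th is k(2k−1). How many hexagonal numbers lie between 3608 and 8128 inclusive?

The n-th hexagonal number is n(2n−1).
Smallest index with value ≥ 3608: n = 43 (giving 3655).
Largest index with value ≤ 8128: n = 64 (giving 8128).
Indices 43 through 64: 22 terms.

22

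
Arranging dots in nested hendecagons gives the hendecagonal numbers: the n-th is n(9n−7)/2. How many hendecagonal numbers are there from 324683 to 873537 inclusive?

The n-th hendecagonal number is n(9n−7)/2.
Smallest index with value ≥ 324683: n = 269 (giving 324683).
Largest index with value ≤ 873537: n = 440 (giving 869660).
Indices 269 through 440: 172 terms.

172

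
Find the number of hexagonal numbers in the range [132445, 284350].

The n-th hexagonal number is n(2n−1).
Smallest index with value ≥ 132445: n = 258 (giving 132870).
Largest index with value ≤ 284350: n = 377 (giving 283881).
Indices 258 through 377: 120 terms.

120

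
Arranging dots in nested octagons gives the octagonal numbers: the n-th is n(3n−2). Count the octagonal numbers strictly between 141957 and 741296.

The n-th octagonal number is n(3n−2).
Smallest index with value > 141957: n = 218 (giving 142136).
Largest index with value < 741296: n = 497 (giving 740033).
Indices 218 through 497: 280 terms.

280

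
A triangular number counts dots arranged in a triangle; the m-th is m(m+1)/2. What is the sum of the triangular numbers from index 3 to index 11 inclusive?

282

Σ i(i+1)/2 = (Σi² + Σi) / 2 over i = 3..11.
Σi = 66 − 3 = 63 and Σi² = 506 − 5 = 501.
(1·501 + 1·63) / 2 = 564/2 = 282.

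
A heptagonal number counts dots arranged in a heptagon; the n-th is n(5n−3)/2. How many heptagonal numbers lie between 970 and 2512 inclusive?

The n-th heptagonal number is n(5n−3)/2.
Smallest index with value ≥ 970: n = 20 (giving 970).
Largest index with value ≤ 2512: n = 32 (giving 2512).
Indices 20 through 32: 13 terms.

13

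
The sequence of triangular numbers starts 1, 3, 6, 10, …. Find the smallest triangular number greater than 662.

Solve n(n+1)/2 > 662 for integer n.
The largest n with value ≤ 662 is 35 (since 630 ≤ 662 < 666), so the first above is n = 36, value 666.

666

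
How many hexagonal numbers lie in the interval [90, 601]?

The n-th hexagonal number is n(2n−1).
Smallest index with value ≥ 90: n = 7 (giving 91).
Largest index with value ≤ 601: n = 17 (giving 561).
Indices 7 through 17: 11 terms.

11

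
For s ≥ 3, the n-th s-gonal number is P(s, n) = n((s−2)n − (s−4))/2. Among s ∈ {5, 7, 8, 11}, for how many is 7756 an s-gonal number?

1

s = 5: P(5, 72) = 7740 and P(5, 73) = 7957; 7756 is not s-gonal.
s = 7: P(7, 56) = 7756. ✓
s = 8: P(8, 51) = 7701 and P(8, 52) = 8008; 7756 is not s-gonal.
s = 11: P(11, 41) = 7421 and P(11, 42) = 7791; 7756 is not s-gonal.
Hits: s ∈ {7} → 1.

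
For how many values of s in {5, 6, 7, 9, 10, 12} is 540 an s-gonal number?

2

s = 5: P(5, 19) = 532 and P(5, 20) = 590; 540 is not s-gonal.
s = 6: P(6, 16) = 496 and P(6, 17) = 561; 540 is not s-gonal.
s = 7: P(7, 15) = 540. ✓
s = 9: P(9, 12) = 474 and P(9, 13) = 559; 540 is not s-gonal.
s = 10: P(10, 12) = 540. ✓
s = 12: P(12, 10) = 460 and P(12, 11) = 561; 540 is not s-gonal.
Hits: s ∈ {7, 10} → 2.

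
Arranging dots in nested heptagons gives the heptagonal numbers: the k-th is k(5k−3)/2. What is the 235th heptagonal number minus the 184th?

53346

235·(5·235 − 3)/2 = 137710 and 184·(5·184 − 3)/2 = 84364.
Difference: 137710 − 84364 = 53346.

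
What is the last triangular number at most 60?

55

Solve n(n+1)/2 ≤ 60 for integer n.
n = 10 gives 55 ≤ 60, while n = 11 gives 66 > 60; so the answer is 55.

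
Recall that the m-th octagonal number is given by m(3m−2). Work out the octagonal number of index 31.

2821

The 31st octagonal number is n(3n−2) with n = 31.
31·(3·31 − 2) = 31·91 = 2821.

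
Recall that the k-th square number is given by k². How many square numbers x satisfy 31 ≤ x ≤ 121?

6

The n-th square number is n².
Smallest index with value ≥ 31: n = 6 (giving 36).
Largest index with value ≤ 121: n = 11 (giving 121).
Indices 6 through 11: 6 terms.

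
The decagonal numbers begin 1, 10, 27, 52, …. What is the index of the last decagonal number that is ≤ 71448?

Solve n(4n−3) ≤ 71448 for integer n.
n = 134 gives 71422 ≤ 71448, while n = 135 gives 72495 > 71448; so the answer is index 134.

134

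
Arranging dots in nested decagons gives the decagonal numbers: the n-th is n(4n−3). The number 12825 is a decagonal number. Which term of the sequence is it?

Set n(4n−3) = 12825, giving 4n² − 3n − 12825 = 0.
The discriminant is 9 + 16·12825 = 205209, and √205209 = 453.
So n = (3 + 453) / 8 = 456/8 = 57.
Check: 57·(4·57 − 3) = 12825. ✓

57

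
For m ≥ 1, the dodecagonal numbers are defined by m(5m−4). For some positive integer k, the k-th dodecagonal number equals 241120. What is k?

Set n(5n−4) = 241120, giving 5n² − 4n − 241120 = 0.
The discriminant is 16 + 20·241120 = 4822416, and √4822416 = 2196.
So n = (4 + 2196) / 10 = 2200/10 = 220.
Check: 220·(5·220 − 4) = 241120. ✓

220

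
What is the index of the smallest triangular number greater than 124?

16

Solve n(n+1)/2 > 124 for integer n.
The largest n with value ≤ 124 is 15 (since 120 ≤ 124 < 136), so the first above is n = 16, value 136.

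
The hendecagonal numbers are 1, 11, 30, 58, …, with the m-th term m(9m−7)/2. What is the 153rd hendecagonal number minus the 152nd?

1369

Consecutive hendecagonal numbers differ by 9n − 8: here 9·153 − 8 = 1369.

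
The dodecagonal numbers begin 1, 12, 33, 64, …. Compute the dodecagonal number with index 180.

161280

The 180th dodecagonal number is n(5n−4) with n = 180.
180·(5·180 − 4) = 180·896 = 161280.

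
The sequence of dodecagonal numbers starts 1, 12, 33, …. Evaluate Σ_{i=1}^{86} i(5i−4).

1063691

Σ i(5i−4) = 5Σi² − 4Σi over i = 1..86.
Σi = 3741 and Σi² = 215731.
5·215731 − 4·3741 = 1063691.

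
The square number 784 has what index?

We need n² = 784, so n = √784 = 28.

28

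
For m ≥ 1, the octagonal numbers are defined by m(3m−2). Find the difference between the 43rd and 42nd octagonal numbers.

Consecutive octagonal numbers differ by 6n − 5: here 6·43 − 5 = 253.

253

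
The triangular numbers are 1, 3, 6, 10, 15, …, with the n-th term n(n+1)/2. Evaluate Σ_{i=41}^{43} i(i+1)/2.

2710

Σ i(i+1)/2 = (Σi² + Σi) / 2 over i = 41..43.
Σi = 946 − 820 = 126 and Σi² = 27434 − 22140 = 5294.
(1·5294 + 1·126) / 2 = 5420/2 = 2710.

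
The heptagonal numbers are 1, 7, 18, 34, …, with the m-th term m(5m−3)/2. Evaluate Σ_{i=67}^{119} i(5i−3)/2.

1169604

Σ i(5i−3)/2 = (5Σi² − 3Σi) / 2 over i = 67..119.
Σi = 7140 − 2211 = 4929 and Σi² = 568820 − 98021 = 470799.
(5·470799 − 3·4929) / 2 = 2339208/2 = 1169604.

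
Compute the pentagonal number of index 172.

172·(3·172 − 1)/2 = 172·515/2 = 44290.

44290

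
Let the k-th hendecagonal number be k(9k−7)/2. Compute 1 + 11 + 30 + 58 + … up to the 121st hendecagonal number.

Σ i(9i−7)/2 = (9Σi² − 7Σi) / 2 over i = 1..121.
Σi = 7381 and Σi² = 597861.
(9·597861 − 7·7381) / 2 = 5329082/2 = 2664541.

2664541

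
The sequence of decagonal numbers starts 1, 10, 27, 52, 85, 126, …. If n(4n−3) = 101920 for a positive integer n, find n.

Set n(4n−3) = 101920, giving 4n² − 3n − 101920 = 0.
The discriminant is 9 + 16·101920 = 1630729, and √1630729 = 1277.
So n = (3 + 1277) / 8 = 1280/8 = 160.
Check: 160·(4·160 − 3) = 101920. ✓

160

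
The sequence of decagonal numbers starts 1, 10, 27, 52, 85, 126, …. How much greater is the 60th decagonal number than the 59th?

Consecutive decagonal numbers differ by 8n − 7: here 8·60 − 7 = 473.

473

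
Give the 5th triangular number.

The 5th triangular number is n(n+1)/2 with n = 5.
5·6/2 = 30/2 = 15.

15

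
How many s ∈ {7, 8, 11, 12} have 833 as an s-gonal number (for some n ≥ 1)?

s = 7: P(7, 18) = 783 and P(7, 19) = 874; 833 is not s-gonal.
s = 8: P(8, 17) = 833. ✓
s = 11: P(11, 14) = 833. ✓
s = 12: P(12, 13) = 793 and P(12, 14) = 924; 833 is not s-gonal.
Hits: s ∈ {8, 11} → 2.

2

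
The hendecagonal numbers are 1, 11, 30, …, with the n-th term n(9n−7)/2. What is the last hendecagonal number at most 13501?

13420

Solve n(9n−7)/2 ≤ 13501 for integer n.
n = 55 gives 13420 ≤ 13501, while n = 56 gives 13916 > 13501; so the answer is 13420.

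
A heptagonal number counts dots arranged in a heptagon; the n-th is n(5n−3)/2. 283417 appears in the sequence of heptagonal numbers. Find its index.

337

Set n(5n−3)/2 = 283417, giving 5n² − 3n − 566834 = 0.
The discriminant is 9 + 40·283417 = 11336689, and √11336689 = 3367.
So n = (3 + 3367) / 10 = 3370/10 = 337.
Check: 337·(5·337 − 3)/2 = 283417. ✓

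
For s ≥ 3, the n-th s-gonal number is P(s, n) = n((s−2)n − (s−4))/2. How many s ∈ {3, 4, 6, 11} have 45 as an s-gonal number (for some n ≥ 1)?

s = 3: P(3, 9) = 45. ✓
s = 4: P(4, 6) = 36 and P(4, 7) = 49; 45 is not s-gonal.
s = 6: P(6, 5) = 45. ✓
s = 11: P(11, 3) = 30 and P(11, 4) = 58; 45 is not s-gonal.
Hits: s ∈ {3, 6} → 2.

2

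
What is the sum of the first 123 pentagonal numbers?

937998

Σ i(3i−1)/2 = (3Σi² − Σi) / 2 over i = 1..123.
Σi = 7626 and Σi² = 627874.
(3·627874 − 1·7626) / 2 = 1875996/2 = 937998.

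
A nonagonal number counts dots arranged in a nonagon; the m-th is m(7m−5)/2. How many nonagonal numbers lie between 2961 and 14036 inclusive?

34

The n-th nonagonal number is n(7n−5)/2.
Smallest index with value ≥ 2961: n = 30 (giving 3075).
Largest index with value ≤ 14036: n = 63 (giving 13734).
Indices 30 through 63: 34 terms.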